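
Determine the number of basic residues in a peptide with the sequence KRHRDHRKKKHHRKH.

14

Lysine (K), arginine (R), and histidine (H) have basic, nitrogen-containing side chains.
Matching residues: K1, R2, H3, R4, H6, R7, K8, K9, K10, H11, H12, R13, K14, H15.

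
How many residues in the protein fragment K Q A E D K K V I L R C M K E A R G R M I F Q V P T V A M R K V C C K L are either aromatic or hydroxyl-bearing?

2

Aromatic: F, W, Y. Hydroxyl-bearing: S, T, Y.
Aromatic residues here: F22 (1).
Hydroxyl-bearing residues here: T26 (1).
(Y belongs to both groups, but none appear in this sequence.) Total = 1 + 1 = 2.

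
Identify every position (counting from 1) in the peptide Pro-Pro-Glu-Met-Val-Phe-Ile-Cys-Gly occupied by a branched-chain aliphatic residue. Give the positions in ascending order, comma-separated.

5, 7

Valine (V), leucine (L), and isoleucine (I) are the branched-chain amino acids.
Matching residues: Val5, Ile7.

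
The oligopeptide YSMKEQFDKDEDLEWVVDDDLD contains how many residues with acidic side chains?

Aspartate (D) and glutamate (E) have carboxylic-acid side chains and are the acidic amino acids.
Matching residues: E5, D8, D10, E11, D12, E14, D18, D19, D20, D22.

10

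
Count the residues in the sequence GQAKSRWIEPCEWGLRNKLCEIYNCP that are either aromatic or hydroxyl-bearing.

4

Aromatic: F, W, Y. Hydroxyl-bearing: S, T, Y.
Aromatic residues here: W7, W13, Y23 (3).
Hydroxyl-bearing residues here: S5, Y23 (2).
Y is in both groups, so the 1 Y residue must not be double-counted.
Total = 3 + 2 − 1 = 4.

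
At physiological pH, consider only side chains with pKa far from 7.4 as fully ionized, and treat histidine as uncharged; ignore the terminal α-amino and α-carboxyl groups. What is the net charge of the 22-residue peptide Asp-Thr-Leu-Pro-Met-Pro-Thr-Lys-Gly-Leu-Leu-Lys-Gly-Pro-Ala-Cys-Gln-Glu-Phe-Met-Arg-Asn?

+1

Near pH 7.4, K and R contribute +1 each, D and E contribute −1 each, and every other side chain (His included, as stated) is uncharged.
Positive (K, R): Lys8, Lys12, Arg21 → +3.
Negative (D, E): Asp1, Glu18 → −2.
Net charge = (+3) + (−2) = +1.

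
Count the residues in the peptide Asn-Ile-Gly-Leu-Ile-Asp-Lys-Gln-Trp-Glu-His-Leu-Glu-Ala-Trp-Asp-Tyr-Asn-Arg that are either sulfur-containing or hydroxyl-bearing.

1

Sulfur-containing: C, M. Hydroxyl-bearing: S, T, Y.
Sulfur-containing residues here: none (0).
Hydroxyl-bearing residues here: Tyr17 (1).
The two groups share no amino acid, so total = 0 + 1 = 1.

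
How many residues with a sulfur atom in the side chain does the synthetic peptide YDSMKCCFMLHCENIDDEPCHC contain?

Cysteine (C, thiol) and methionine (M, thioether) are the two sulfur-containing amino acids.
Matching residues: M4, C6, C7, M9, C12, C20, C22.

7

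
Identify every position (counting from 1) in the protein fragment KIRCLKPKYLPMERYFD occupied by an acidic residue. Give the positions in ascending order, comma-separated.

13, 17

The acidic residues are Asp (D) and Glu (E), whose side chains end in a carboxylate group.
Matching residues: E13, D17.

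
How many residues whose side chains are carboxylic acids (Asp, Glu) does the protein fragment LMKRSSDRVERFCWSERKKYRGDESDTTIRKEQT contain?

7

Matching residues: D7, E10, E16, D23, E24, D26, E32.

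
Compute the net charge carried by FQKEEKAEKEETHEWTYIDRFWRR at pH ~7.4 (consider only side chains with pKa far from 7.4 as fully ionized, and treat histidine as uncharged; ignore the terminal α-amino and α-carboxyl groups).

Near pH 7.4, K and R contribute +1 each, D and E contribute −1 each, and every other side chain (His included, as stated) is uncharged.
Positive (K, R): K3, K6, K9, R20, R23, R24 → +6.
Negative (D, E): E4, E5, E8, E10, E11, E14, D19 → −7.
Net charge = (+6) + (−7) = −1.

-1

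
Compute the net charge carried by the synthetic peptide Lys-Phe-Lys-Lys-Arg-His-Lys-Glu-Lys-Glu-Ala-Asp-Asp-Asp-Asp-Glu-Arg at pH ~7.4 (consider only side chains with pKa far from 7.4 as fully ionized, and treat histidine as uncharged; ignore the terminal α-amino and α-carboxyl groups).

Near pH 7.4, K and R contribute +1 each, D and E contribute −1 each, and every other side chain (His included, as stated) is uncharged.
Positive (K, R): Lys1, Lys3, Lys4, Arg5, Lys7, Lys9, Arg17 → +7.
Negative (D, E): Glu8, Glu10, Asp12, Asp13, Asp14, Asp15, Glu16 → −7.
Net charge = (+7) + (−7) = 0.

0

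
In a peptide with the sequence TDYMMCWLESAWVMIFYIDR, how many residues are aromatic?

The aromatic amino acids are Phe (F, benzyl), Trp (W, indole), and Tyr (Y, phenol).
Matching residues: Y3, W7, W12, F16, Y17.

5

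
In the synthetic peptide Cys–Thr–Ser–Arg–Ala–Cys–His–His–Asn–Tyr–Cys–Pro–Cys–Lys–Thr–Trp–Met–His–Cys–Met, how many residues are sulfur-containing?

The sulfur-bearing residues are cysteine (–SH) and methionine (–S–CH₃).
Matching residues: Cys1, Cys6, Cys11, Cys13, Met17, Cys19, Met20.

7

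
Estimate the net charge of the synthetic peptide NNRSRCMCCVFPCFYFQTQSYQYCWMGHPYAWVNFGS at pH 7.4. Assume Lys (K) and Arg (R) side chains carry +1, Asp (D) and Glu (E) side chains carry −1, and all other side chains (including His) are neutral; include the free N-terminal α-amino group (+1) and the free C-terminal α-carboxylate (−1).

Positive (K, R): R3, R5 → +2.
Negative (D, E): none → −0.
The N-terminus (+1) and C-terminus (−1) cancel.
Net charge = (+2) + (−0) = +2.

+2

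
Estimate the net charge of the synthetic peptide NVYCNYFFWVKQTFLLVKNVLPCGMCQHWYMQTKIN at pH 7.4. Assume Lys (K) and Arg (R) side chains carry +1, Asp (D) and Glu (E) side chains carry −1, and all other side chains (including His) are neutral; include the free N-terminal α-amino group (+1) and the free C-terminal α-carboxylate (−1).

Positive (K, R): K11, K18, K34 → +3.
Negative (D, E): none → −0.
The N-terminus (+1) and C-terminus (−1) cancel.
Net charge = (+3) + (−0) = +3.

+3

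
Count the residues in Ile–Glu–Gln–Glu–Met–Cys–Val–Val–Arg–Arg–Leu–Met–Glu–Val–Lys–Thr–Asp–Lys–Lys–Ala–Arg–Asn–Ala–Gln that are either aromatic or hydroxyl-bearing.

1

Aromatic: F, W, Y. Hydroxyl-bearing: S, T, Y.
Aromatic residues here: none (0).
Hydroxyl-bearing residues here: Thr16 (1).
(Y belongs to both groups, but none appear in this sequence.) Total = 0 + 1 = 1.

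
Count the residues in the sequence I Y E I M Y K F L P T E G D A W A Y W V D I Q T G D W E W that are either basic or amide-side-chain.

Basic: H, K, R. Amide-side-chain: N, Q.
Basic residues here: K7 (1).
Amide-side-chain residues here: Q23 (1).
The two groups share no amino acid, so total = 1 + 1 = 2.

2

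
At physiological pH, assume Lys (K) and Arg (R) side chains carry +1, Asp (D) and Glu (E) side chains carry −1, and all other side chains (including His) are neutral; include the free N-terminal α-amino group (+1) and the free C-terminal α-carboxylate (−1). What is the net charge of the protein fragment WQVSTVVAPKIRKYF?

+3

Positive (K, R): K10, R12, K13 → +3.
Negative (D, E): none → −0.
The N-terminus (+1) and C-terminus (−1) cancel.
Net charge = (+3) + (−0) = +3.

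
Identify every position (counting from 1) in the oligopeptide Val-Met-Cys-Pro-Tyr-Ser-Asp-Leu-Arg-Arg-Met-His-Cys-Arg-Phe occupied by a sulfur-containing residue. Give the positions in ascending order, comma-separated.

The sulfur-bearing residues are cysteine (–SH) and methionine (–S–CH₃).
Matching residues: Met2, Cys3, Met11, Cys13.

2, 3, 11, 13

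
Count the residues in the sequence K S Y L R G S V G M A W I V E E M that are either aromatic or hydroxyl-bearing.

Aromatic: F, W, Y. Hydroxyl-bearing: S, T, Y.
Aromatic residues here: Y3, W12 (2).
Hydroxyl-bearing residues here: S2, Y3, S7 (3).
Y is in both groups, so the 1 Y residue must not be double-counted.
Total = 2 + 3 − 1 = 4.

4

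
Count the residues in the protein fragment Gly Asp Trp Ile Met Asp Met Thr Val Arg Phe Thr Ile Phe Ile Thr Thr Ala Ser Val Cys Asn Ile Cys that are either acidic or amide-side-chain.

Acidic: D, E. Amide-side-chain: N, Q.
Acidic residues here: Asp2, Asp6 (2).
Amide-side-chain residues here: Asn22 (1).
The two groups share no amino acid, so total = 2 + 1 = 3.

3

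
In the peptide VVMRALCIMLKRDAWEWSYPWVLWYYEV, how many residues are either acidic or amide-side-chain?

3

Acidic: D, E. Amide-side-chain: N, Q.
Acidic residues here: D13, E16, E27 (3).
Amide-side-chain residues here: none (0).
The two groups share no amino acid, so total = 3 + 0 = 3.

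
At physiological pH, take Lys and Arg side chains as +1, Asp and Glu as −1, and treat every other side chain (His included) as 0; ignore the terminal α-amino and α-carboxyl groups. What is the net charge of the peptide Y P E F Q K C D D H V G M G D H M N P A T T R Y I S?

-2

Positive (K, R): K6, R23 → +2.
Negative (D, E): E3, D8, D9, D15 → −4.
Net charge = (+2) + (−4) = −2.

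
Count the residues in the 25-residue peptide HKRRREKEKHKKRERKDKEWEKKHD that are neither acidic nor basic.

Acidic: D, E. Basic: K, R, H. All other residues are neither.
Matching residues: W20.

1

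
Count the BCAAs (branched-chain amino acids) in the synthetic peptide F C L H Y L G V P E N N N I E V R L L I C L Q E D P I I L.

12

Valine (V), leucine (L), and isoleucine (I) are the branched-chain amino acids.
Matching residues: L3, L6, V8, I14, V16, L18, L19, I20, L22, I27, I28, L29.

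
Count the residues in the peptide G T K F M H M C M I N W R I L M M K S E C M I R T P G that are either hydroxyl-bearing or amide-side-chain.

Hydroxyl-bearing: S, T, Y. Amide-side-chain: N, Q.
Hydroxyl-bearing residues here: T2, S19, T25 (3).
Amide-side-chain residues here: N11 (1).
The two groups share no amino acid, so total = 3 + 1 = 4.

4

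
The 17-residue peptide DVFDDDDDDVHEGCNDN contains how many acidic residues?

9

The acidic residues are Asp (D) and Glu (E), whose side chains end in a carboxylate group.
Matching residues: D1, D4, D5, D6, D7, D8, D9, E12, D16.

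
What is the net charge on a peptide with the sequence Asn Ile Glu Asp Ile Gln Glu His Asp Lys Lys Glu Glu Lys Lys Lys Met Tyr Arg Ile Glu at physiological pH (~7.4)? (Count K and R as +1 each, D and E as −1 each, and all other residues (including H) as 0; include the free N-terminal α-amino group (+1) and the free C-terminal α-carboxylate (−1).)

Positive (K, R): Lys10, Lys11, Lys14, Lys15, Lys16, Arg19 → +6.
Negative (D, E): Glu3, Asp4, Glu7, Asp9, Glu12, Glu13, Glu21 → −7.
The N-terminus (+1) and C-terminus (−1) cancel.
Net charge = (+6) + (−7) = −1.

-1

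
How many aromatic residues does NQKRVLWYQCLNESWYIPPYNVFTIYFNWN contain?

9

The aromatic amino acids are Phe (F, benzyl), Trp (W, indole), and Tyr (Y, phenol).
Matching residues: W7, Y8, W15, Y16, Y20, F23, Y26, F27, W29.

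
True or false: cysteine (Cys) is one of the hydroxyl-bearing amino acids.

Serine (S), threonine (T), and tyrosine (Y) each carry a hydroxyl group on the side chain.
Cysteine is not in this group.

False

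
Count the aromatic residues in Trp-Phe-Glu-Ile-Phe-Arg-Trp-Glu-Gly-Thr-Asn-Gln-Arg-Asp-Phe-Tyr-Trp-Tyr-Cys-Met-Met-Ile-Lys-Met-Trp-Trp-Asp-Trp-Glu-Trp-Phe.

F, W, and Y each carry an aromatic ring on the side chain.
Matching residues: Trp1, Phe2, Phe5, Trp7, Phe15, Tyr16, Trp17, Tyr18, Trp25, Trp26, Trp28, Trp30, Phe31.

13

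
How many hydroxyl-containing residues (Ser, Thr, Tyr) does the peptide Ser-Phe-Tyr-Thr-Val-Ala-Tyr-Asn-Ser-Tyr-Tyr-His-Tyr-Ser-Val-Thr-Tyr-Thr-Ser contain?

13

Matching residues: Ser1, Tyr3, Thr4, Tyr7, Ser9, Tyr10, Tyr11, Tyr13, Ser14, Thr16, Tyr17, Thr18, Ser19.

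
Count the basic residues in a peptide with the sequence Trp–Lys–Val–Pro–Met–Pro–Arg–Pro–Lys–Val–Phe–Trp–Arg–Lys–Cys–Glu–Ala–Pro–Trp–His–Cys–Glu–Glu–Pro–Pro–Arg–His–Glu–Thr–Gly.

K, R, and H are the three residues with basic side chains (ε-amine, guanidinium, and imidazole respectively).
Matching residues: Lys2, Arg7, Lys9, Arg13, Lys14, His20, Arg26, His27.

8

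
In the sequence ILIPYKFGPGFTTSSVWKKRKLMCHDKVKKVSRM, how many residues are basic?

Lysine (K), arginine (R), and histidine (H) have basic, nitrogen-containing side chains.
Matching residues: K6, K18, K19, R20, K21, H25, K27, K29, K30, R33.

10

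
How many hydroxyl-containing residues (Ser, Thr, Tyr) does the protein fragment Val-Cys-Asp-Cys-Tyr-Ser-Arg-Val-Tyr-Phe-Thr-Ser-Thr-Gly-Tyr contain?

Matching residues: Tyr5, Ser6, Tyr9, Thr11, Ser12, Thr13, Tyr15.

7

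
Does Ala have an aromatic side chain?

No

The aromatic amino acids are Phe (F, benzyl), Trp (W, indole), and Tyr (Y, phenol).
Alanine is not in this group.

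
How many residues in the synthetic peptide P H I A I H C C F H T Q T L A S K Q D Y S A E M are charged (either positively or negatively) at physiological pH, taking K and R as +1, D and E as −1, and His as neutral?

Charged side chains at pH ~7.4: K, R (positive); D, E (negative).
Matching residues: K17, D19, E23.

3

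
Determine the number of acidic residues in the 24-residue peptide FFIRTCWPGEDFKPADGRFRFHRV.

Only D (aspartate) and E (glutamate) carry a side-chain carboxylic acid.
Matching residues: E10, D11, D16.

3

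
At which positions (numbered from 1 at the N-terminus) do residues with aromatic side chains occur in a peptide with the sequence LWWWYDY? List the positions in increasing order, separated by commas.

Phenylalanine (F), tryptophan (W), and tyrosine (Y) have aromatic ring side chains.
Matching residues: W2, W3, W4, Y5, Y7.

2, 3, 4, 5, 7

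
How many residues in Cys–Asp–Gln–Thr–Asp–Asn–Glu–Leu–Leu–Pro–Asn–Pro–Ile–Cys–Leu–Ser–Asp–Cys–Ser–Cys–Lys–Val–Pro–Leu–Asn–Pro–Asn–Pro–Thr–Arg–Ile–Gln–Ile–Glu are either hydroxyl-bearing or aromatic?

Hydroxyl-bearing: S, T, Y. Aromatic: F, W, Y.
Hydroxyl-bearing residues here: Thr4, Ser16, Ser19, Thr29 (4).
Aromatic residues here: none (0).
(Y belongs to both groups, but none appear in this sequence.) Total = 4 + 0 = 4.

4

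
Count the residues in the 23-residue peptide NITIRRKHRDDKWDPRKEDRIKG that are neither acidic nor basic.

8

Acidic: D, E. Basic: K, R, H. All other residues are neither.
Matching residues: N1, I2, T3, I4, W13, P15, I21, G23.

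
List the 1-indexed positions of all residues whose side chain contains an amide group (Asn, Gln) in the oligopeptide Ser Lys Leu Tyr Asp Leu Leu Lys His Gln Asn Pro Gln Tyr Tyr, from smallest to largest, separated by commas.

Matching residues: Gln10, Asn11, Gln13.

10, 11, 13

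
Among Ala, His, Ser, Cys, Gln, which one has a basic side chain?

Lysine (K), arginine (R), and histidine (H) have basic, nitrogen-containing side chains.
Of the listed options, only His belongs to this group.

His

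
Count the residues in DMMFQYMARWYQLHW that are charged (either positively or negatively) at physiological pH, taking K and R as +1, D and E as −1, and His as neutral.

Charged side chains at pH ~7.4: K, R (positive); D, E (negative).
Matching residues: D1, R9.

2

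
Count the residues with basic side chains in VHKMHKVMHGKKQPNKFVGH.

9

The basic amino acids are Lys (K), Arg (R), and His (H).
Matching residues: H2, K3, H5, K6, H9, K11, K12, K16, H20.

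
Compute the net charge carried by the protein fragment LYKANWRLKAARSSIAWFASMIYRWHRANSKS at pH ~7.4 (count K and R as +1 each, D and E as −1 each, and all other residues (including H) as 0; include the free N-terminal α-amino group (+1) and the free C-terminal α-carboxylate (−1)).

Positive (K, R): K3, R7, K9, R12, R24, R27, K31 → +7.
Negative (D, E): none → −0.
The N-terminus (+1) and C-terminus (−1) cancel.
Net charge = (+7) + (−0) = +7.

+7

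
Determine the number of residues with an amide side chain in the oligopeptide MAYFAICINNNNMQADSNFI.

The amide-side-chain residues are Asn (N) and Gln (Q).
Matching residues: N9, N10, N11, N12, Q14, N18.

6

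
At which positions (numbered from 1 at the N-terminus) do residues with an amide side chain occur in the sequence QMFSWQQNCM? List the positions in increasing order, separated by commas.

Asparagine (N) and glutamine (Q) have uncharged amide side chains.
Matching residues: Q1, Q6, Q7, N8.

1, 6, 7, 8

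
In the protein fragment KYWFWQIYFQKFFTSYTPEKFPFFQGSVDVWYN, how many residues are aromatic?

14

Phenylalanine (F), tryptophan (W), and tyrosine (Y) have aromatic ring side chains.
Matching residues: Y2, W3, F4, W5, Y8, F9, F12, F13, Y16, F21, F23, F24, W31, Y32.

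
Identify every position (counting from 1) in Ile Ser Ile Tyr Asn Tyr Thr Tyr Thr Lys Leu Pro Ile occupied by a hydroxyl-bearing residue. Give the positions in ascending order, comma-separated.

The –OH-bearing residues are Ser, Thr (aliphatic alcohols), and Tyr (phenol).
Matching residues: Ser2, Tyr4, Tyr6, Thr7, Tyr8, Thr9.

2, 4, 6, 7, 8, 9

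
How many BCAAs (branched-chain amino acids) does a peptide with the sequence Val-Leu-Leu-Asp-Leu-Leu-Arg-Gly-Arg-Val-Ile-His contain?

The BCAAs are Val, Leu, and Ile — aliphatic side chains with a branch point.
Matching residues: Val1, Leu2, Leu3, Leu5, Leu6, Val10, Ile11.

7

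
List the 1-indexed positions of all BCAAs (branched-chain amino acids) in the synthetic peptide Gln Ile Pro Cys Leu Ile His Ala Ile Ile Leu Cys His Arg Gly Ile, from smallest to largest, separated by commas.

2, 5, 6, 9, 10, 11, 16

Valine (V), leucine (L), and isoleucine (I) are the branched-chain amino acids.
Matching residues: Ile2, Leu5, Ile6, Ile9, Ile10, Leu11, Ile16.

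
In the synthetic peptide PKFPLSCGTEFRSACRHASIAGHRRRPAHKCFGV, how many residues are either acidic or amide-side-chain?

Acidic: D, E. Amide-side-chain: N, Q.
Acidic residues here: E10 (1).
Amide-side-chain residues here: none (0).
The two groups share no amino acid, so total = 1 + 0 = 1.

1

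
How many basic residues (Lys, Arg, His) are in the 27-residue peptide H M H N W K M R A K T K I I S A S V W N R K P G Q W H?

Matching residues: H1, H3, K6, R8, K10, K12, R21, K22, H27.

9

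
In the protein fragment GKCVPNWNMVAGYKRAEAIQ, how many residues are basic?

K, R, and H are the three residues with basic side chains (ε-amine, guanidinium, and imidazole respectively).
Matching residues: K2, K14, R15.

3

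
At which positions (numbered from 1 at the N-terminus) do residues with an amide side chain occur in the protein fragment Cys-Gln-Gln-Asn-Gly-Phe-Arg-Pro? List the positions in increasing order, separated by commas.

2, 3, 4

Only N (asparagine) and Q (glutamine) carry a side-chain carboxamide.
Matching residues: Gln2, Gln3, Asn4.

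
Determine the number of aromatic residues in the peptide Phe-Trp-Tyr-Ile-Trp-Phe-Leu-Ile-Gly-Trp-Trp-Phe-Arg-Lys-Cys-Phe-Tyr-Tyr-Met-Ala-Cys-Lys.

11

Phenylalanine (F), tryptophan (W), and tyrosine (Y) have aromatic ring side chains.
Matching residues: Phe1, Trp2, Tyr3, Trp5, Phe6, Trp10, Trp11, Phe12, Phe16, Tyr17, Tyr18.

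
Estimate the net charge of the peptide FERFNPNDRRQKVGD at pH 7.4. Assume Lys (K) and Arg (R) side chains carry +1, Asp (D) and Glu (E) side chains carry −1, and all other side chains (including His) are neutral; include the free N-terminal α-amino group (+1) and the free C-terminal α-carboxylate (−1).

+1

Positive (K, R): R3, R9, R10, K12 → +4.
Negative (D, E): E2, D8, D15 → −3.
The N-terminus (+1) and C-terminus (−1) cancel.
Net charge = (+4) + (−3) = +1.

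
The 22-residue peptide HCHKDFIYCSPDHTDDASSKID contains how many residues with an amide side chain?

0

Asparagine (N) and glutamine (Q) have uncharged amide side chains.
None of the 22 residues belong to this group.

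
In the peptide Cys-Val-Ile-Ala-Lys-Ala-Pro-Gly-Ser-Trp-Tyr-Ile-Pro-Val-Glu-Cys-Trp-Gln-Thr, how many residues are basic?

K, R, and H are the three residues with basic side chains (ε-amine, guanidinium, and imidazole respectively).
Matching residues: Lys5.

1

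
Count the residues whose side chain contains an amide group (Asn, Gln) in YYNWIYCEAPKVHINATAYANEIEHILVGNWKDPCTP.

Matching residues: N3, N15, N21, N30.

4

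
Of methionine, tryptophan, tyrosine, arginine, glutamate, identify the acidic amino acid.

Aspartate (D) and glutamate (E) have carboxylic-acid side chains and are the acidic amino acids.
Of the listed options, only glutamate belongs to this group.

glutamate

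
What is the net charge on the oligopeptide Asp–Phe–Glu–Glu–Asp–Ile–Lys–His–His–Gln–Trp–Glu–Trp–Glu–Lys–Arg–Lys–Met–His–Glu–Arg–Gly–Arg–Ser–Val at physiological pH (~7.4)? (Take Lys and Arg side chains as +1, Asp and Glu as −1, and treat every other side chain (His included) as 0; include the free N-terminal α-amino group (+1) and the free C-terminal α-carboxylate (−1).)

Positive (K, R): Lys7, Lys15, Arg16, Lys17, Arg21, Arg23 → +6.
Negative (D, E): Asp1, Glu3, Glu4, Asp5, Glu12, Glu14, Glu20 → −7.
The N-terminus (+1) and C-terminus (−1) cancel.
Net charge = (+6) + (−7) = −1.

-1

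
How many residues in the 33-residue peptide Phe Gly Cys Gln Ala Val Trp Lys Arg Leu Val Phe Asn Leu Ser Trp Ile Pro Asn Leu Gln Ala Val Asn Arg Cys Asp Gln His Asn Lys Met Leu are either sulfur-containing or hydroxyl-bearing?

4

Sulfur-containing: C, M. Hydroxyl-bearing: S, T, Y.
Sulfur-containing residues here: Cys3, Cys26, Met32 (3).
Hydroxyl-bearing residues here: Ser15 (1).
The two groups share no amino acid, so total = 3 + 1 = 4.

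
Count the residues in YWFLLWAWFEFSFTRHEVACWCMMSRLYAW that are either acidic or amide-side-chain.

2

Acidic: D, E. Amide-side-chain: N, Q.
Acidic residues here: E10, E17 (2).
Amide-side-chain residues here: none (0).
The two groups share no amino acid, so total = 2 + 0 = 2.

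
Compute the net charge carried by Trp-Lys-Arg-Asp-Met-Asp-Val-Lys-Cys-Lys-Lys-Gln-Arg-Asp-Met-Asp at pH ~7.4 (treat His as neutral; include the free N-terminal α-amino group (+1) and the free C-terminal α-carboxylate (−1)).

+2

The side chains ionized at physiological pH are Lys/Arg (+1) and Asp/Glu (−1); with His treated as neutral, nothing else contributes.
Positive (K, R): Lys2, Arg3, Lys8, Lys10, Lys11, Arg13 → +6.
Negative (D, E): Asp4, Asp6, Asp14, Asp16 → −4.
The N-terminus (+1) and C-terminus (−1) cancel.
Net charge = (+6) + (−4) = +2.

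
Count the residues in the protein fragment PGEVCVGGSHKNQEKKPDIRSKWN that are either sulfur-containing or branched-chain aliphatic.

Sulfur-containing: C, M. Branched-chain aliphatic: I, L, V.
Sulfur-containing residues here: C5 (1).
Branched-chain aliphatic residues here: V4, V6, I19 (3).
The two groups share no amino acid, so total = 1 + 3 = 4.

4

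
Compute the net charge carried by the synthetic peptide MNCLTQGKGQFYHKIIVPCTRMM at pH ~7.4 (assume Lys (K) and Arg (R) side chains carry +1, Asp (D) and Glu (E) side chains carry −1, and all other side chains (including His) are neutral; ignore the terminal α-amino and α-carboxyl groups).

Positive (K, R): K8, K14, R21 → +3.
Negative (D, E): none → −0.
Net charge = (+3) + (−0) = +3.

+3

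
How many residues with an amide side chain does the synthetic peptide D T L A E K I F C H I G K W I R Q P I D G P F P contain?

1

Only N (asparagine) and Q (glutamine) carry a side-chain carboxamide.
Matching residues: Q17.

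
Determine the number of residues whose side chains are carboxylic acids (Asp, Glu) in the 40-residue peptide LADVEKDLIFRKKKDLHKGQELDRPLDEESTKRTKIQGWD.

10

Matching residues: D3, E5, D7, D15, E21, D23, D27, E28, E29, D40.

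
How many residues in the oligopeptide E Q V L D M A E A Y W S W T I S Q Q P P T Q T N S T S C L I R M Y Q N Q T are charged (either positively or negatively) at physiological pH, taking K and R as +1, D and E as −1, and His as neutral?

4

Charged side chains at pH ~7.4: K, R (positive); D, E (negative).
Matching residues: E1, D5, E8, R31.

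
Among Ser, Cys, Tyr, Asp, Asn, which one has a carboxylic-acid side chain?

Asp

Only D (aspartate) and E (glutamate) carry a side-chain carboxylic acid.
Of the listed options, only Asp belongs to this group.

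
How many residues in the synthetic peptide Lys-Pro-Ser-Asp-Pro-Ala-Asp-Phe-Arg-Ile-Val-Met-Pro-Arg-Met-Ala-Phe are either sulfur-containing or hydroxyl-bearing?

Sulfur-containing: C, M. Hydroxyl-bearing: S, T, Y.
Sulfur-containing residues here: Met12, Met15 (2).
Hydroxyl-bearing residues here: Ser3 (1).
The two groups share no amino acid, so total = 2 + 1 = 3.

3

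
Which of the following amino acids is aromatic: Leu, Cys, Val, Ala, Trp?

Trp

F, W, and Y each carry an aromatic ring on the side chain.
Of the listed options, only Trp belongs to this group.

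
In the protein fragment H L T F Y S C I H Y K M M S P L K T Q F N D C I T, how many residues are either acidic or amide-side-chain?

3

Acidic: D, E. Amide-side-chain: N, Q.
Acidic residues here: D22 (1).
Amide-side-chain residues here: Q19, N21 (2).
The two groups share no amino acid, so total = 1 + 2 = 3.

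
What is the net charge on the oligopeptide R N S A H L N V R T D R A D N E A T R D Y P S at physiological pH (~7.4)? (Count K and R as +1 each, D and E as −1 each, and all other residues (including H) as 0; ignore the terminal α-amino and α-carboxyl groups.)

0

Positive (K, R): R1, R9, R12, R19 → +4.
Negative (D, E): D11, D14, E16, D20 → −4.
Net charge = (+4) + (−4) = 0.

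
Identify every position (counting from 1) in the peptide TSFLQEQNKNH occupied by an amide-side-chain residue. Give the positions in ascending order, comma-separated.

The amide-side-chain residues are Asn (N) and Gln (Q).
Matching residues: Q5, Q7, N8, N10.

5, 7, 8, 10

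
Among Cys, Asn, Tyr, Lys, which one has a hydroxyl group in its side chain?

The –OH-bearing residues are Ser, Thr (aliphatic alcohols), and Tyr (phenol).
Of the listed options, only Tyr belongs to this group.

Tyr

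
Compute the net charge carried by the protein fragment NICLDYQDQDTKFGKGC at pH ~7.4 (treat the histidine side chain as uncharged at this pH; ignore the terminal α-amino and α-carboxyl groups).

-1

Near pH 7.4, K and R contribute +1 each, D and E contribute −1 each, and every other side chain (His included, as stated) is uncharged.
Positive (K, R): K12, K15 → +2.
Negative (D, E): D5, D8, D10 → −3.
Net charge = (+2) + (−3) = −1.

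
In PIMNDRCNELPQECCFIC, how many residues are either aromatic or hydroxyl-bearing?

1

Aromatic: F, W, Y. Hydroxyl-bearing: S, T, Y.
Aromatic residues here: F16 (1).
Hydroxyl-bearing residues here: none (0).
(Y belongs to both groups, but none appear in this sequence.) Total = 1 + 0 = 1.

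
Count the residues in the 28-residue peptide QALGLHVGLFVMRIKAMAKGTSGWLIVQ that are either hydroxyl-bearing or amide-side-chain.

4

Hydroxyl-bearing: S, T, Y. Amide-side-chain: N, Q.
Hydroxyl-bearing residues here: T21, S22 (2).
Amide-side-chain residues here: Q1, Q28 (2).
The two groups share no amino acid, so total = 2 + 2 = 4.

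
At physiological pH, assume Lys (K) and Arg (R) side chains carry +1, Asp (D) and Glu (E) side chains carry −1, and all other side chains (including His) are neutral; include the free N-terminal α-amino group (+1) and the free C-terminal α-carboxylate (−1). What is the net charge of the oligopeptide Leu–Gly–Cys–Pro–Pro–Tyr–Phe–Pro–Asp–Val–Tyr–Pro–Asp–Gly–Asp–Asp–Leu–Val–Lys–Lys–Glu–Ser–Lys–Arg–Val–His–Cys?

Positive (K, R): Lys19, Lys20, Lys23, Arg24 → +4.
Negative (D, E): Asp9, Asp13, Asp15, Asp16, Glu21 → −5.
The N-terminus (+1) and C-terminus (−1) cancel.
Net charge = (+4) + (−5) = −1.

-1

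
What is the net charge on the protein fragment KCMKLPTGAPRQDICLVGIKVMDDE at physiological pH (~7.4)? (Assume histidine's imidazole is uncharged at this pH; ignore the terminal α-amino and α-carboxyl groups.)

0

Near pH 7.4, K and R contribute +1 each, D and E contribute −1 each, and every other side chain (His included, as stated) is uncharged.
Positive (K, R): K1, K4, R11, K20 → +4.
Negative (D, E): D13, D23, D24, E25 → −4.
Net charge = (+4) + (−4) = 0.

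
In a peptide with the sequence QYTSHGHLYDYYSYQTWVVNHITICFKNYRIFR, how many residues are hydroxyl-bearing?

S, T, and Y are the three residues with a side-chain hydroxyl.
Matching residues: Y2, T3, S4, Y9, Y11, Y12, S13, Y14, T16, T23, Y29.

11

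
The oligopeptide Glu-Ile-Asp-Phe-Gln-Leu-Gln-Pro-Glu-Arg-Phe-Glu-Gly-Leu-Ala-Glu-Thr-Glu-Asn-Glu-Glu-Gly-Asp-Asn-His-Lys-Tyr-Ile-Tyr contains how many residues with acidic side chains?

Only D (aspartate) and E (glutamate) carry a side-chain carboxylic acid.
Matching residues: Glu1, Asp3, Glu9, Glu12, Glu16, Glu18, Glu20, Glu21, Asp23.

9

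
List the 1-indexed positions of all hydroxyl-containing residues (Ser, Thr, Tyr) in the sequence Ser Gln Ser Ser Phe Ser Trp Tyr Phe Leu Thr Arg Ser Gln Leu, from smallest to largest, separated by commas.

Matching residues: Ser1, Ser3, Ser4, Ser6, Tyr8, Thr11, Ser13.

1, 3, 4, 6, 8, 11, 13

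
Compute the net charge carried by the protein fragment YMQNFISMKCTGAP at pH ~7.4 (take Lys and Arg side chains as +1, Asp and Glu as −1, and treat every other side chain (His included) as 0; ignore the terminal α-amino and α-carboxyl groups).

Positive (K, R): K9 → +1.
Negative (D, E): none → −0.
Net charge = (+1) + (−0) = +1.

+1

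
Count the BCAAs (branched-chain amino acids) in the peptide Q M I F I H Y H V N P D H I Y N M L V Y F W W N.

6

Valine (V), leucine (L), and isoleucine (I) are the branched-chain amino acids.
Matching residues: I3, I5, V9, I14, L18, V19.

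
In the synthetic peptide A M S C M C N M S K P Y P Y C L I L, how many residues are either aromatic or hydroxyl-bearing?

4

Aromatic: F, W, Y. Hydroxyl-bearing: S, T, Y.
Aromatic residues here: Y12, Y14 (2).
Hydroxyl-bearing residues here: S3, S9, Y12, Y14 (4).
Y is in both groups, so the 2 Y residues must not be double-counted.
Total = 2 + 4 − 2 = 4.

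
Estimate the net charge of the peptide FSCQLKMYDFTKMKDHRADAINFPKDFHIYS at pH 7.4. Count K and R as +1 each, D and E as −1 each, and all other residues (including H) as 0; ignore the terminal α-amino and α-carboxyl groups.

+1

Positive (K, R): K6, K12, K14, R17, K25 → +5.
Negative (D, E): D9, D15, D19, D26 → −4.
Net charge = (+5) + (−4) = +1.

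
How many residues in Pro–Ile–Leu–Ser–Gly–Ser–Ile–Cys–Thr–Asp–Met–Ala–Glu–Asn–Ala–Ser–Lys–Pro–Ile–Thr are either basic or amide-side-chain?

2

Basic: H, K, R. Amide-side-chain: N, Q.
Basic residues here: Lys17 (1).
Amide-side-chain residues here: Asn14 (1).
The two groups share no amino acid, so total = 1 + 1 = 2.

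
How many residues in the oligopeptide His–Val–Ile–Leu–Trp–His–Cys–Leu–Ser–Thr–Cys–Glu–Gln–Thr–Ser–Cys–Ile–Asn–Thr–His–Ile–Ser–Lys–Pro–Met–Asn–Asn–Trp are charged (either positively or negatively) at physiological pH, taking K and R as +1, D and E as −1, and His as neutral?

Charged side chains at pH ~7.4: K, R (positive); D, E (negative).
Matching residues: Glu12, Lys23.

2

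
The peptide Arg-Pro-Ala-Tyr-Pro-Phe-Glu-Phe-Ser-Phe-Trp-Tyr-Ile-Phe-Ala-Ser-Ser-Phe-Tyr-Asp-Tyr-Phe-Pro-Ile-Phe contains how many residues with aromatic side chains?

12

The aromatic amino acids are Phe (F, benzyl), Trp (W, indole), and Tyr (Y, phenol).
Matching residues: Tyr4, Phe6, Phe8, Phe10, Trp11, Tyr12, Phe14, Phe18, Tyr19, Tyr21, Phe22, Phe25.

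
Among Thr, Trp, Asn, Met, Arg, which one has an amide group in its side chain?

Asn

Only N (asparagine) and Q (glutamine) carry a side-chain carboxamide.
Of the listed options, only Asn belongs to this group.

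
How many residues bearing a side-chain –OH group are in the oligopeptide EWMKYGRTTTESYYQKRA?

S, T, and Y are the three residues with a side-chain hydroxyl.
Matching residues: Y5, T8, T9, T10, S12, Y13, Y14.

7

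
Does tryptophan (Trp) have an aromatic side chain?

Yes

Phenylalanine (F), tryptophan (W), and tyrosine (Y) have aromatic ring side chains.
Tryptophan is in this group.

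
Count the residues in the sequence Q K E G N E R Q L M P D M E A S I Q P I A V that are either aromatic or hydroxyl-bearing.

Aromatic: F, W, Y. Hydroxyl-bearing: S, T, Y.
Aromatic residues here: none (0).
Hydroxyl-bearing residues here: S16 (1).
(Y belongs to both groups, but none appear in this sequence.) Total = 0 + 1 = 1.

1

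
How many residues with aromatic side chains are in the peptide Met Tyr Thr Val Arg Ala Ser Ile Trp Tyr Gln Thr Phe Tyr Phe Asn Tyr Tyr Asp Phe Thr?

9

Phenylalanine (F), tryptophan (W), and tyrosine (Y) have aromatic ring side chains.
Matching residues: Tyr2, Trp9, Tyr10, Phe13, Tyr14, Phe15, Tyr17, Tyr18, Phe20.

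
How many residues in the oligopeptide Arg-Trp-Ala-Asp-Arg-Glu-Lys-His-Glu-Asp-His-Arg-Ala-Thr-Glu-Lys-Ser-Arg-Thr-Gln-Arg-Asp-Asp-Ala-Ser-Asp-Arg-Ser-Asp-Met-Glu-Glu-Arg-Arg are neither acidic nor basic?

Acidic: D, E. Basic: K, R, H. All other residues are neither.
Matching residues: Trp2, Ala3, Ala13, Thr14, Ser17, Thr19, Gln20, Ala24, Ser25, Ser28, Met30.

11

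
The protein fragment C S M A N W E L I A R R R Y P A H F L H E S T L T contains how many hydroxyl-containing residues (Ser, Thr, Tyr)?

5

Matching residues: S2, Y14, S22, T23, T25.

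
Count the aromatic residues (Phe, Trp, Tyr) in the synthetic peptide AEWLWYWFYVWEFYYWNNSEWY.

13

Matching residues: W3, W5, Y6, W7, F8, Y9, W11, F13, Y14, Y15, W16, W21, Y22.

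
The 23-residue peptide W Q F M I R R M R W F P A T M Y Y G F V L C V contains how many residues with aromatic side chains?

F, W, and Y each carry an aromatic ring on the side chain.
Matching residues: W1, F3, W10, F11, Y16, Y17, F19.

7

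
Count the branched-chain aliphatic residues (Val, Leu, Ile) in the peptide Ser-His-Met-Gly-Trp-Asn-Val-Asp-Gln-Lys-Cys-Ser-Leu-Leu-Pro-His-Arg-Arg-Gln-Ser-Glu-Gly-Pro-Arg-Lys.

Matching residues: Val7, Leu13, Leu14.

3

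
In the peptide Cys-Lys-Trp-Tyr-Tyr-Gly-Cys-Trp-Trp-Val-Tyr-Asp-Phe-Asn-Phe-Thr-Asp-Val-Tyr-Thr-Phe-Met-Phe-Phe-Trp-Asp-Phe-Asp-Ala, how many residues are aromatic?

14

F, W, and Y each carry an aromatic ring on the side chain.
Matching residues: Trp3, Tyr4, Tyr5, Trp8, Trp9, Tyr11, Phe13, Phe15, Tyr19, Phe21, Phe23, Phe24, Trp25, Phe27.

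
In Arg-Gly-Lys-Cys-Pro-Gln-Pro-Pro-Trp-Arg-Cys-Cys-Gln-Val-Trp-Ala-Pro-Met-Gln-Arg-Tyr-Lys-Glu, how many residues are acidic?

1

The acidic residues are Asp (D) and Glu (E), whose side chains end in a carboxylate group.
Matching residues: Glu23.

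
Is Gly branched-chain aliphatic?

Valine (V), leucine (L), and isoleucine (I) are the branched-chain amino acids.
Glycine is not in this group.

No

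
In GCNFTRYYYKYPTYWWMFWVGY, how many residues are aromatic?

Phenylalanine (F), tryptophan (W), and tyrosine (Y) have aromatic ring side chains.
Matching residues: F4, Y7, Y8, Y9, Y11, Y14, W15, W16, F18, W19, Y22.

11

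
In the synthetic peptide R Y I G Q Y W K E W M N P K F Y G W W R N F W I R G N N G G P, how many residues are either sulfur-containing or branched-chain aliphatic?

3

Sulfur-containing: C, M. Branched-chain aliphatic: I, L, V.
Sulfur-containing residues here: M11 (1).
Branched-chain aliphatic residues here: I3, I24 (2).
The two groups share no amino acid, so total = 1 + 2 = 3.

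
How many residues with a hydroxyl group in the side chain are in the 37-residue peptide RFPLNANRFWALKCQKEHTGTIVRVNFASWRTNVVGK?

4

S, T, and Y are the three residues with a side-chain hydroxyl.
Matching residues: T19, T21, S29, T32.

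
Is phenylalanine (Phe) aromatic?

Yes

F, W, and Y each carry an aromatic ring on the side chain.
Phenylalanine is in this group.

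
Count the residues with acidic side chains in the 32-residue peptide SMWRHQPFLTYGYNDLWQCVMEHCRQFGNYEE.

Only D (aspartate) and E (glutamate) carry a side-chain carboxylic acid.
Matching residues: D15, E22, E31, E32.

4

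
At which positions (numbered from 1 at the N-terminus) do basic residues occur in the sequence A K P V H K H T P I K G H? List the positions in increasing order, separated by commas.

2, 5, 6, 7, 11, 13

K, R, and H are the three residues with basic side chains (ε-amine, guanidinium, and imidazole respectively).
Matching residues: K2, H5, K6, H7, K11, H13.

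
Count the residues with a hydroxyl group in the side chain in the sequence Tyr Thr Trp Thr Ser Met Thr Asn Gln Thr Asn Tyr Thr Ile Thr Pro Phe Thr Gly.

10

The –OH-bearing residues are Ser, Thr (aliphatic alcohols), and Tyr (phenol).
Matching residues: Tyr1, Thr2, Thr4, Ser5, Thr7, Thr10, Tyr12, Thr13, Thr15, Thr18.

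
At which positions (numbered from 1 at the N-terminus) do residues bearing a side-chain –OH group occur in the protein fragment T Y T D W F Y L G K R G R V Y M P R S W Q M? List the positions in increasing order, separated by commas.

1, 2, 3, 7, 15, 19

S, T, and Y are the three residues with a side-chain hydroxyl.
Matching residues: T1, Y2, T3, Y7, Y15, S19.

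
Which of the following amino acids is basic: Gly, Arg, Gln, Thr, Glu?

The basic amino acids are Lys (K), Arg (R), and His (H).
Of the listed options, only Arg belongs to this group.

Arg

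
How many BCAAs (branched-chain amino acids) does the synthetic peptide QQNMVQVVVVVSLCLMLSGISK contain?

10

Valine (V), leucine (L), and isoleucine (I) are the branched-chain amino acids.
Matching residues: V5, V7, V8, V9, V10, V11, L13, L15, L17, I20.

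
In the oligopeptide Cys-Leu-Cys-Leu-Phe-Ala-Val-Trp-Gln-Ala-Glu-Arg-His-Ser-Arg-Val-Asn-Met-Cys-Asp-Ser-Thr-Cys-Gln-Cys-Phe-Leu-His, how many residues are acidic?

The acidic residues are Asp (D) and Glu (E), whose side chains end in a carboxylate group.
Matching residues: Glu11, Asp20.

2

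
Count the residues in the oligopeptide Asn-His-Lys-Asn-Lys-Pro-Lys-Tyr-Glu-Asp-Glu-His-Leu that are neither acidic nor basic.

Acidic: D, E. Basic: K, R, H. All other residues are neither.
Matching residues: Asn1, Asn4, Pro6, Tyr8, Leu13.

5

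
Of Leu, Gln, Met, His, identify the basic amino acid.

His

Lysine (K), arginine (R), and histidine (H) have basic, nitrogen-containing side chains.
Of the listed options, only His belongs to this group.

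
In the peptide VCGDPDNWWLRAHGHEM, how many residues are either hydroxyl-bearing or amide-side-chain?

Hydroxyl-bearing: S, T, Y. Amide-side-chain: N, Q.
Hydroxyl-bearing residues here: none (0).
Amide-side-chain residues here: N7 (1).
The two groups share no amino acid, so total = 0 + 1 = 1.

1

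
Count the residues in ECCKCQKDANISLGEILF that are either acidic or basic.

5

Acidic: D, E. Basic: H, K, R.
Acidic residues here: E1, D8, E15 (3).
Basic residues here: K4, K7 (2).
The two groups share no amino acid, so total = 3 + 2 = 5.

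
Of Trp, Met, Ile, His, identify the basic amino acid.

The basic amino acids are Lys (K), Arg (R), and His (H).
Of the listed options, only His belongs to this group.

His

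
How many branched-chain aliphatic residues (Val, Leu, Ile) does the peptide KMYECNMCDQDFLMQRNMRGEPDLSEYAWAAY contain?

Matching residues: L13, L24.

2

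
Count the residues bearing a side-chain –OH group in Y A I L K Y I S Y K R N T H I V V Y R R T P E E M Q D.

Serine (S), threonine (T), and tyrosine (Y) each carry a hydroxyl group on the side chain.
Matching residues: Y1, Y6, S8, Y9, T13, Y18, T21.

7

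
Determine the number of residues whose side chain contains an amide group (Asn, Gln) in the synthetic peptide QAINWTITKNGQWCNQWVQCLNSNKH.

Matching residues: Q1, N4, N10, Q12, N15, Q16, Q19, N22, N24.

9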